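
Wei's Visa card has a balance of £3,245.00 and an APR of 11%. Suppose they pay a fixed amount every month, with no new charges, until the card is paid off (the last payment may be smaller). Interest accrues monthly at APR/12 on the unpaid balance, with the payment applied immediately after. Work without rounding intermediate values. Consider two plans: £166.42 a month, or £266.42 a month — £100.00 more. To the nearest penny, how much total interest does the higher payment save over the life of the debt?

£134.87

Monthly rate r = 11%/12 = 0.916667% = 0.00916667.
At £166.42/mo: n = ⌈−ln(1 − rB₀/P)/ln(1+r)⌉ = 22 payments (last £96.70); total interest = total paid − £3,245.00 = £346.52.
At £266.42/mo: 13 payments (last £259.61); total interest £211.65.
Interest saved = £346.52 − £211.65 = £134.87.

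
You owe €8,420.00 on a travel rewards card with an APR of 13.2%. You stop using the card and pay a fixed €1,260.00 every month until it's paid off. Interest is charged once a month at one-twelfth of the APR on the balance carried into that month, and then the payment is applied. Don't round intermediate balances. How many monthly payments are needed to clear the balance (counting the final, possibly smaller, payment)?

7 months

Monthly rate r = 13.2%/12 = 1.1% = 0.011.
Recurrence: B ← B·(1+r) − €1,260.00.
Month 1: interest €92.62; balance after payment €7,252.62.
Month 2: interest €79.78; balance after payment €6,072.40.
Closed form: n = −ln(1 − rB₀/P)/ln(1+r) = −ln(0.92649)/ln(1.011) ≈ 6.979, so the balance reaches zero during payment 7.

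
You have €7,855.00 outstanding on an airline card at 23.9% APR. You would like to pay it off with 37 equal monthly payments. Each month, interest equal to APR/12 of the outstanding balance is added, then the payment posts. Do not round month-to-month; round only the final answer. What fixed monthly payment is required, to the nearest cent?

Monthly rate r = 23.9%/12 = 1.99167% = 0.0199167.
Level-payment amortization: P = B₀·r / (1 − (1+r)^(−n)) = 7855.00·0.0199167 / (1 − 1.01992^(−37)).
Denominator 1 − (1+r)^(−37) = 0.517933984.
P = 156.445 / 0.517933984 ≈ 302.06.

€302.06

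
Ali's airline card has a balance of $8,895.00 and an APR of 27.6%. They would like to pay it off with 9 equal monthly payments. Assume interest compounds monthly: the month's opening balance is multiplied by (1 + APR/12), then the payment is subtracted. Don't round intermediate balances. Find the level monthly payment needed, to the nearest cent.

$1,105.44

Monthly rate r = 27.6%/12 = 2.3% = 0.023.
Level-payment amortization: P = B₀·r / (1 − (1+r)^(−n)) = 8895.00·0.023 / (1 − 1.023^(−9)).
Denominator 1 − (1+r)^(−9) = 0.185071894.
P = 204.585 / 0.185071894 ≈ 1105.44.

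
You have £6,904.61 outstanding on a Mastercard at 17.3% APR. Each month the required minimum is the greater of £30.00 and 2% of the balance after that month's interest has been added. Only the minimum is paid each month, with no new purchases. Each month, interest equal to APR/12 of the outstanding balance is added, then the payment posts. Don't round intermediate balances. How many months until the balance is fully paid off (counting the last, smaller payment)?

349 months

Monthly rate r = 17.3%/12 = 1.44167% = 0.0144167.
While 2% of the post-interest balance exceeds £30.00, each month B ← (B·(1+r))·(1 − 0.02), i.e. B shrinks by the factor (1+r)·0.98 = 0.99413.
This holds for months 1–262. Entering month 263 the balance is £1,475.92; 2% of the post-interest balance is now below £30.00, so the flat £30.00 minimum applies from here.
From month 263 a fixed £30.00 at rate r clears £1,475.92 in 87 more payments. Total: 262 + 87 = 349 months.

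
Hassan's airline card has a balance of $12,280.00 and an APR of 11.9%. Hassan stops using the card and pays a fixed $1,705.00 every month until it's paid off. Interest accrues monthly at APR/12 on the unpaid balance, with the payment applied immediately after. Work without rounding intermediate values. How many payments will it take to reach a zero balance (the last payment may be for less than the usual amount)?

8 payments

Monthly rate r = 11.9%/12 = 0.991667% = 0.00991667.
Recurrence: B ← B·(1+r) − $1,705.00.
Month 1: interest $121.78; balance after payment $10,696.78.
Month 2: interest $106.08; balance after payment $9,097.85.
Closed form: n = −ln(1 − rB₀/P)/ln(1+r) = −ln(0.92858)/ln(1.00992) ≈ 7.509, so the balance reaches zero during payment 8.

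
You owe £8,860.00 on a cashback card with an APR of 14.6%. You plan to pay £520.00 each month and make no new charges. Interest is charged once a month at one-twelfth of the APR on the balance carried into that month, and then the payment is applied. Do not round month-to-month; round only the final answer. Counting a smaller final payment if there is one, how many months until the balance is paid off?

Monthly rate r = 14.6%/12 = 1.21667% = 0.0121667.
Recurrence: B ← B·(1+r) − £520.00.
Month 1: interest £107.80; balance after payment £8,447.80.
Month 2: interest £102.78; balance after payment £8,030.58.
Closed form: n = −ln(1 − rB₀/P)/ln(1+r) = −ln(0.7927)/ln(1.01217) ≈ 19.210, so the balance reaches zero during payment 20.

20 payments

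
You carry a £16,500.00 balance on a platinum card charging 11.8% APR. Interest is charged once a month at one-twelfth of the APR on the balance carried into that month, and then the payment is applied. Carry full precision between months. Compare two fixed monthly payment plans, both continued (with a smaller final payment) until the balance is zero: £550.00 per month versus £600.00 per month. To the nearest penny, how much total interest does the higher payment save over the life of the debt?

£315.57

Monthly rate r = 11.8%/12 = 0.983333% = 0.00983333.
At £550.00/mo: n = ⌈−ln(1 − rB₀/P)/ln(1+r)⌉ = 36 payments (last £398.03); total interest = total paid − £16,500.00 = £3,148.03.
At £600.00/mo: 33 payments (last £132.46); total interest £2,832.46.
Interest saved = £3,148.03 − £2,832.46 = £315.57.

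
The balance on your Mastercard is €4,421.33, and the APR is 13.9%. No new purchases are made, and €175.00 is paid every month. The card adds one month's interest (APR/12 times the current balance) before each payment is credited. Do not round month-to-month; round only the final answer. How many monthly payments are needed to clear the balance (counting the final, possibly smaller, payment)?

31 payments

Monthly rate r = 13.9%/12 = 1.15833% = 0.0115833.
Recurrence: B ← B·(1+r) − €175.00.
Month 1: interest €51.21; balance after payment €4,297.54.
Month 2: interest €49.78; balance after payment €4,172.32.
Closed form: n = −ln(1 − rB₀/P)/ln(1+r) = −ln(0.70735)/ln(1.01158) ≈ 30.063, so the balance reaches zero during payment 31.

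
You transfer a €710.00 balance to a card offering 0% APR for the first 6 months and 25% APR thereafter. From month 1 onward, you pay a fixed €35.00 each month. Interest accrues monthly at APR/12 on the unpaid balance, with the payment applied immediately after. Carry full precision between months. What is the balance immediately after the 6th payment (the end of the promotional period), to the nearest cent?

Promo months 1–6 at r₀ = 0%/12 = 0; months 7+ at r₁ = 25%/12 = 0.0208333.
After month 6 (no interest yet): B = €710.00 − 6·€35.00 = €500.00.

€500.00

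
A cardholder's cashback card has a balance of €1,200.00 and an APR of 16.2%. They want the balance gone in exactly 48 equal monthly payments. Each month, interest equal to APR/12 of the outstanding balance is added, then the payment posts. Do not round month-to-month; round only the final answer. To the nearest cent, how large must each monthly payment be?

€34.13

Monthly rate r = 16.2%/12 = 1.35% = 0.0135.
Level-payment amortization: P = B₀·r / (1 − (1+r)^(−n)) = 1200.00·0.0135 / (1 − 1.0135^(−48)).
Denominator 1 − (1+r)^(−48) = 0.474636551.
P = 16.2 / 0.474636551 ≈ 34.13.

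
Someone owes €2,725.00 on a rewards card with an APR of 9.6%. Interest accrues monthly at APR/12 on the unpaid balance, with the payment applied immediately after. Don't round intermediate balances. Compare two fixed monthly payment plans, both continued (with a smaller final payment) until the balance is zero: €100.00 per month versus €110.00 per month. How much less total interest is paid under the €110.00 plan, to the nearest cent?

€36.85

Monthly rate r = 9.6%/12 = 0.8% = 0.008.
At €100.00/mo: n = ⌈−ln(1 − rB₀/P)/ln(1+r)⌉ = 31 payments (last €86.08); total interest = total paid − €2,725.00 = €361.08.
At €110.00/mo: 28 payments (last €79.23); total interest €324.23.
Interest saved = €361.08 − €324.23 = €36.85.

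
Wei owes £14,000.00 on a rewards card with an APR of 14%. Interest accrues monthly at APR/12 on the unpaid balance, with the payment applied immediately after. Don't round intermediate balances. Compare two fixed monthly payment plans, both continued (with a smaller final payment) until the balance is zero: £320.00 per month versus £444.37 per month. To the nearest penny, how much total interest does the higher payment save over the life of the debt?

£2,150.50

Monthly rate r = 14%/12 = 1.16667% = 0.0116667.
At £320.00/mo: n = ⌈−ln(1 − rB₀/P)/ln(1+r)⌉ = 62 payments (last £184.01); total interest = total paid − £14,000.00 = £5,704.01.
At £444.37/mo: 40 payments (last £223.08); total interest £3,553.51.
Interest saved = £5,704.01 − £3,553.51 = £2,150.50.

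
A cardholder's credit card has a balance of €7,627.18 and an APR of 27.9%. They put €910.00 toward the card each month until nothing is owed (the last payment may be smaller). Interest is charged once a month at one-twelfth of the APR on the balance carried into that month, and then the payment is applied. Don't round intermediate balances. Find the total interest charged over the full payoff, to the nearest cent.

€957.25

Monthly rate r = 27.9%/12 = 2.325% = 0.02325.
Payoff takes n = ⌈−ln(1 − rB₀/P)/ln(1+r)⌉ = ⌈9.431⌉ = 10 payments; the last is €394.43.
Total paid = 9·€910.00 + €394.43 = €8,584.43.
Total interest = total paid − principal = €8,584.43 − €7,627.18 = €957.25.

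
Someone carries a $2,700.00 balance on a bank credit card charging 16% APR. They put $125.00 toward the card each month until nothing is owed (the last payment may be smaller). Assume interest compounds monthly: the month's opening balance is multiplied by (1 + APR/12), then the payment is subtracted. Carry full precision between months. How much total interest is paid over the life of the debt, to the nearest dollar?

Monthly rate r = 16%/12 = 1.33333% = 0.0133333.
Payoff takes n = ⌈−ln(1 − rB₀/P)/ln(1+r)⌉ = ⌈25.645⌉ = 26 payments; the last is $80.85.
Total paid = 25·$125.00 + $80.85 = $3,205.85.
Total interest = total paid − principal = $3,205.85 − $2,700.00 = $505.85.

$506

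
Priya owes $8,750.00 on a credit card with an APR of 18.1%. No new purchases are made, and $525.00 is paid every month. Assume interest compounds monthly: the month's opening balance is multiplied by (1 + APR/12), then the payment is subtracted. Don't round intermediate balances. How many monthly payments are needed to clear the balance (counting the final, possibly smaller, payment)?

20 months

Monthly rate r = 18.1%/12 = 1.50833% = 0.0150833.
Recurrence: B ← B·(1+r) − $525.00.
Month 1: interest $131.98; balance after payment $8,356.98.
Month 2: interest $126.05; balance after payment $7,958.03.
Closed form: n = −ln(1 − rB₀/P)/ln(1+r) = −ln(0.74861)/ln(1.01508) ≈ 19.340, so the balance reaches zero during payment 20.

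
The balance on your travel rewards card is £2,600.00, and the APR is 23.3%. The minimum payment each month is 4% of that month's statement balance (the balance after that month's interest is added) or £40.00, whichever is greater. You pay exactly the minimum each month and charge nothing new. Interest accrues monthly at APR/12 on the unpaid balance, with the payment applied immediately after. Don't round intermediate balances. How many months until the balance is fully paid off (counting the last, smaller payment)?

79 months

Monthly rate r = 23.3%/12 = 1.94167% = 0.0194167.
While 4% of the post-interest balance exceeds £40.00, each month B ← (B·(1+r))·(1 − 0.04), i.e. B shrinks by the factor (1+r)·0.96 = 0.97864.
This holds for months 1–46. Entering month 47 the balance is £963.01; 4% of the post-interest balance is now below £40.00, so the flat £40.00 minimum applies from here.
From month 47 a fixed £40.00 at rate r clears £963.01 in 33 more payments. Total: 46 + 33 = 79 months.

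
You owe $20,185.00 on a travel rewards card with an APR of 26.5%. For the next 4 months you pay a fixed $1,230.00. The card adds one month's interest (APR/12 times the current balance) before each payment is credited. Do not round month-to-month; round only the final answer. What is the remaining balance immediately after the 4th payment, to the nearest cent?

Monthly rate r = 26.5%/12 = 2.20833% = 0.0220833.
Each month: B ← B·(1+r) − $1,230.00.
Month 1: interest $445.75; balance after payment $19,400.75.
Month 2: interest $428.43; balance after payment $18,599.19.
Month 3: interest $410.73; balance after payment $17,779.92.
Month 4: interest $392.64; balance after payment $16,942.56.

$16,942.56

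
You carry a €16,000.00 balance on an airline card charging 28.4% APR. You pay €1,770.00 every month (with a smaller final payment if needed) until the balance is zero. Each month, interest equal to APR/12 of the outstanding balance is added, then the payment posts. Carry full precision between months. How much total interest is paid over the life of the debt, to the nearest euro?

€2,219

Monthly rate r = 28.4%/12 = 2.36667% = 0.0236667.
Payoff takes n = ⌈−ln(1 − rB₀/P)/ln(1+r)⌉ = ⌈10.291⌉ = 11 payments; the last is €519.40.
Total paid = 10·€1,770.00 + €519.40 = €18,219.40.
Total interest = total paid − principal = €18,219.40 − €16,000.00 = €2,219.40.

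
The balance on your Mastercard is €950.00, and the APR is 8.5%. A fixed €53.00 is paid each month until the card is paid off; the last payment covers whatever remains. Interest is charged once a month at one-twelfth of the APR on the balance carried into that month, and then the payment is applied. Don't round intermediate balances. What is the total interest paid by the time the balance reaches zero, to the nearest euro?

€70

Monthly rate r = 8.5%/12 = 0.708333% = 0.00708333.
Payoff takes n = ⌈−ln(1 − rB₀/P)/ln(1+r)⌉ = ⌈19.237⌉ = 20 payments; the last is €12.58.
Total paid = 19·€53.00 + €12.58 = €1,019.58.
Total interest = total paid − principal = €1,019.58 − €950.00 = €69.58.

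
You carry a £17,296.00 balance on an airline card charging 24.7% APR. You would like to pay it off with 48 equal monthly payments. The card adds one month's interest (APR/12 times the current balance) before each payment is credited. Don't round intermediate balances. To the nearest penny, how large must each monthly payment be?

£570.60

Monthly rate r = 24.7%/12 = 2.05833% = 0.0205833.
Level-payment amortization: P = B₀·r / (1 − (1+r)^(−n)) = 17296.00·0.0205833 / (1 − 1.02058^(−48)).
Denominator 1 − (1+r)^(−48) = 0.623925961.
P = 356.009 / 0.623925961 ≈ 570.60.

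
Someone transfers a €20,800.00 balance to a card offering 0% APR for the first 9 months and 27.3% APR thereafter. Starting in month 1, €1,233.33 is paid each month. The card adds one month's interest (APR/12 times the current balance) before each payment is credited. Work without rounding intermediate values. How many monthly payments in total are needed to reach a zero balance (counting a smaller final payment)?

18 payments

Promo months 1–9 at r₀ = 0%/12 = 0; months 10+ at r₁ = 27.3%/12 = 0.02275.
After month 9 (no interest yet): B = €20,800.00 − 9·€1,233.33 = €9,700.03.
Then at r₁ with €1,233.33/mo: n₂ = −ln(1 − r₁·B/P)/ln(1+r₁) ≈ 8.76 → 9 more payments.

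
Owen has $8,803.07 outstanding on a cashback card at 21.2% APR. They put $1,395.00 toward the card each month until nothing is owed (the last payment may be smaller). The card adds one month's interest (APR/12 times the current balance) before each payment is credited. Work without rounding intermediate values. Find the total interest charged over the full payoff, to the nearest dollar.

$615

Monthly rate r = 21.2%/12 = 1.76667% = 0.0176667.
Payoff takes n = ⌈−ln(1 − rB₀/P)/ln(1+r)⌉ = ⌈6.750⌉ = 7 payments; the last is $1,048.09.
Total paid = 6·$1,395.00 + $1,048.09 = $9,418.09.
Total interest = total paid − principal = $9,418.09 − $8,803.07 = $615.02.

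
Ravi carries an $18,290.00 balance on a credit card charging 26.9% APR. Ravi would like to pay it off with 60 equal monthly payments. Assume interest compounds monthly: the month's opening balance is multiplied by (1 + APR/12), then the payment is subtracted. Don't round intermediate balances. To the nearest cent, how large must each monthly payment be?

Monthly rate r = 26.9%/12 = 2.24167% = 0.0224167.
Level-payment amortization: P = B₀·r / (1 − (1+r)^(−n)) = 18290.00·0.0224167 / (1 − 1.02242^(−60)).
Denominator 1 − (1+r)^(−60) = 0.735561445.
P = 410.001 / 0.735561445 ≈ 557.40.

$557.40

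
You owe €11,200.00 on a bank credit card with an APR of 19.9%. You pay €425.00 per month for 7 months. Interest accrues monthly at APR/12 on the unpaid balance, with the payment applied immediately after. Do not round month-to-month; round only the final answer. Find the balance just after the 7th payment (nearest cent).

Monthly rate r = 19.9%/12 = 1.65833% = 0.0165833.
Each month: B ← B·(1+r) − €425.00.
Month 1: interest €185.73; balance after payment €10,960.73.
Month 2: interest €181.77; balance after payment €10,717.50.
Month 3: interest €177.73; balance after payment €10,470.23.
Month 4: interest €173.63; balance after payment €10,218.86.
Month 5: interest €169.46; balance after payment €9,963.32.
Month 6: interest €165.23; balance after payment €9,703.55.
Month 7: interest €160.92; balance after payment €9,439.47.

€9,439.47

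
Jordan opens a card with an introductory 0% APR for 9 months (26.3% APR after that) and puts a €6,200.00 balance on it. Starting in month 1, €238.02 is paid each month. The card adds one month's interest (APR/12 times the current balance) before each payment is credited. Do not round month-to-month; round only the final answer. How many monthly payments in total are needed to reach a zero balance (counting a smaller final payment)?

Promo months 1–9 at r₀ = 0%/12 = 0; months 10+ at r₁ = 26.3%/12 = 0.0219167.
After month 9 (no interest yet): B = €6,200.00 − 9·€238.02 = €4,057.82.
Then at r₁ with €238.02/mo: n₂ = −ln(1 − r₁·B/P)/ln(1+r₁) ≈ 21.58 → 22 more payments.

31 months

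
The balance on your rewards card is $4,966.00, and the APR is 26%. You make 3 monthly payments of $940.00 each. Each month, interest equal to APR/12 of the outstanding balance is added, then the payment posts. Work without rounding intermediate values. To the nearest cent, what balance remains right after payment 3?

Monthly rate r = 26%/12 = 2.16667% = 0.0216667.
Each month: B ← B·(1+r) − $940.00.
Month 1: interest $107.60; balance after payment $4,133.60.
Month 2: interest $89.56; balance after payment $3,283.16.
Month 3: interest $71.14; balance after payment $2,414.29.

$2,414.29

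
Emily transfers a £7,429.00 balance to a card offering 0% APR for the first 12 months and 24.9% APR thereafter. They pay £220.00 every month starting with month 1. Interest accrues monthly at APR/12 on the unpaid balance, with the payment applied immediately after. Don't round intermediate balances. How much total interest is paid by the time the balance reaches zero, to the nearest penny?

£1,648.45

Promo months 1–12 at r₀ = 0%/12 = 0; months 13+ at r₁ = 24.9%/12 = 0.02075.
After month 12 (no interest yet): B = £7,429.00 − 12·£220.00 = £4,789.00.
Then at r₁ with £220.00/mo: n₂ = −ln(1 − r₁·B/P)/ln(1+r₁) ≈ 29.26 → 30 more payments.
Total paid = 41·£220.00 + £57.45 = £9,077.45; interest = £9,077.45 − £7,429.00 = £1,648.45.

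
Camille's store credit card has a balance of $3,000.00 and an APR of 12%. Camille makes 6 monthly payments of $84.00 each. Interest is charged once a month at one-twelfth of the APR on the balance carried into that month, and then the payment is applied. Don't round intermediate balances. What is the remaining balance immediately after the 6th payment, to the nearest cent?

$2,667.79

Monthly rate r = 12%/12 = 1% = 0.01.
Each month: B ← B·(1+r) − $84.00.
Month 1: interest $30.00; balance after payment $2,946.00.
Month 2: interest $29.46; balance after payment $2,891.46.
Month 3: interest $28.91; balance after payment $2,836.37.
Month 4: interest $28.36; balance after payment $2,780.74.
Month 5: interest $27.81; balance after payment $2,724.55.
Month 6: interest $27.25; balance after payment $2,667.79.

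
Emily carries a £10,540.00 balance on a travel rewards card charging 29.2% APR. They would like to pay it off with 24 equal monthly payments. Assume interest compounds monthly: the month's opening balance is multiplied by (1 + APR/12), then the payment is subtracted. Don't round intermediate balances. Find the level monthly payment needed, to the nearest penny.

Monthly rate r = 29.2%/12 = 2.43333% = 0.0243333.
Level-payment amortization: P = B₀·r / (1 − (1+r)^(−n)) = 10540.00·0.0243333 / (1 − 1.02433^(−24)).
Denominator 1 − (1+r)^(−24) = 0.438423835.
P = 256.473 / 0.438423835 ≈ 584.99.

£584.99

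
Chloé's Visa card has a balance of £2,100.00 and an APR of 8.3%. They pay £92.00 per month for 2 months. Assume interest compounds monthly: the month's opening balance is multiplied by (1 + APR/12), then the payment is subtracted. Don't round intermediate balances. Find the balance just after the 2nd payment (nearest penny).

Monthly rate r = 8.3%/12 = 0.691667% = 0.00691667.
Each month: B ← B·(1+r) − £92.00.
Month 1: interest £14.53; balance after payment £2,022.53.
Month 2: interest £13.99; balance after payment £1,944.51.

£1,944.51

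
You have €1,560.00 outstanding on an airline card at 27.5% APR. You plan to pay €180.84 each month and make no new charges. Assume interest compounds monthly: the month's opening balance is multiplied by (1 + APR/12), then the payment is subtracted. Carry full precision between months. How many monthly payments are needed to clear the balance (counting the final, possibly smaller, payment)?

Monthly rate r = 27.5%/12 = 2.29167% = 0.0229167.
Recurrence: B ← B·(1+r) − €180.84.
Month 1: interest €35.75; balance after payment €1,414.91.
Month 2: interest €32.43; balance after payment €1,266.50.
Closed form: n = −ln(1 − rB₀/P)/ln(1+r) = −ln(0.80231)/ln(1.02292) ≈ 9.721, so the balance reaches zero during payment 10.

10 months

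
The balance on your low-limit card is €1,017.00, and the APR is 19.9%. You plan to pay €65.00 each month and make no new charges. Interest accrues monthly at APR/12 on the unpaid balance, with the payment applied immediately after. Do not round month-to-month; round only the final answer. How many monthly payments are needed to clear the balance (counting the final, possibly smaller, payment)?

Monthly rate r = 19.9%/12 = 1.65833% = 0.0165833.
Recurrence: B ← B·(1+r) − €65.00.
Month 1: interest €16.87; balance after payment €968.87.
Month 2: interest €16.07; balance after payment €919.93.
Closed form: n = −ln(1 − rB₀/P)/ln(1+r) = −ln(0.74053)/ln(1.01658) ≈ 18.263, so the balance reaches zero during payment 19.

19 payments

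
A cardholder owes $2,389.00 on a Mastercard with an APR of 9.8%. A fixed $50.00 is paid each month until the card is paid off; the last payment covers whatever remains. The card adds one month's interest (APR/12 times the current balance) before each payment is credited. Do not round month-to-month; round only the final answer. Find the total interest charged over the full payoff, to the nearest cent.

$651.72

Monthly rate r = 9.8%/12 = 0.816667% = 0.00816667.
Payoff takes n = ⌈−ln(1 − rB₀/P)/ln(1+r)⌉ = ⌈60.814⌉ = 61 payments; the last is $40.72.
Total paid = 60·$50.00 + $40.72 = $3,040.72.
Total interest = total paid − principal = $3,040.72 − $2,389.00 = $651.72.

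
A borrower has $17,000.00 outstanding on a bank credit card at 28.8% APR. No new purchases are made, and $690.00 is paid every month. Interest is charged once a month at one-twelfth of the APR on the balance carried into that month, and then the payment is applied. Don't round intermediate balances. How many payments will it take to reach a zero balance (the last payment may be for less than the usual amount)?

38 months

Monthly rate r = 28.8%/12 = 2.4% = 0.024.
Recurrence: B ← B·(1+r) − $690.00.
Month 1: interest $408.00; balance after payment $16,718.00.
Month 2: interest $401.23; balance after payment $16,429.23.
Closed form: n = −ln(1 − rB₀/P)/ln(1+r) = −ln(0.4087)/ln(1.024) ≈ 37.728, so the balance reaches zero during payment 38.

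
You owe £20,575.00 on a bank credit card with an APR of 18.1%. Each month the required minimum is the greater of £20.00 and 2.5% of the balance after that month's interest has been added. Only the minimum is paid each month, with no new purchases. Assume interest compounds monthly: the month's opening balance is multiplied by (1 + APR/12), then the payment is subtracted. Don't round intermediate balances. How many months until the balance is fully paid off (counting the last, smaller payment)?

376 months

Monthly rate r = 18.1%/12 = 1.50833% = 0.0150833.
While 2.5% of the post-interest balance exceeds £20.00, each month B ← (B·(1+r))·(1 − 0.025), i.e. B shrinks by the factor (1+r)·0.975 = 0.98971.
This holds for months 1–316. Entering month 317 the balance is £782.23; 2.5% of the post-interest balance is now below £20.00, so the flat £20.00 minimum applies from here.
From month 317 a fixed £20.00 at rate r clears £782.23 in 60 more payments. Total: 316 + 60 = 376 months.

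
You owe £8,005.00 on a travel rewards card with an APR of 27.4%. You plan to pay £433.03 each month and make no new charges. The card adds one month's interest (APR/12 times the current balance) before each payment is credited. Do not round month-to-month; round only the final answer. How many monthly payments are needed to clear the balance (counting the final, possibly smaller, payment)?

Monthly rate r = 27.4%/12 = 2.28333% = 0.0228333.
Recurrence: B ← B·(1+r) − £433.03.
Month 1: interest £182.78; balance after payment £7,754.75.
Month 2: interest £177.07; balance after payment £7,498.79.
Closed form: n = −ln(1 − rB₀/P)/ln(1+r) = −ln(0.5779)/ln(1.02283) ≈ 24.288, so the balance reaches zero during payment 25.

25 months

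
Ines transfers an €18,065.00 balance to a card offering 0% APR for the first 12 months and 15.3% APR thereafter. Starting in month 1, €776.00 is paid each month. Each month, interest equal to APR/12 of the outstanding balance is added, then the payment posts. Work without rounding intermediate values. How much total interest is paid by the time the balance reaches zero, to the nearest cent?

Promo months 1–12 at r₀ = 0%/12 = 0; months 13+ at r₁ = 15.3%/12 = 0.01275.
After month 12 (no interest yet): B = €18,065.00 − 12·€776.00 = €8,753.00.
Then at r₁ with €776.00/mo: n₂ = −ln(1 − r₁·B/P)/ln(1+r₁) ≈ 12.26 → 13 more payments.
Total paid = 24·€776.00 + €199.17 = €18,823.17; interest = €18,823.17 − €18,065.00 = €758.17.

€758.17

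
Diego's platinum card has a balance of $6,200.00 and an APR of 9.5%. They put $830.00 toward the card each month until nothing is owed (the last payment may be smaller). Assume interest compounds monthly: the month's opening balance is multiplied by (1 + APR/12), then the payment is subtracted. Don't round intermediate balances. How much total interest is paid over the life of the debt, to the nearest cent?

Monthly rate r = 9.5%/12 = 0.791667% = 0.00791667.
Payoff takes n = ⌈−ln(1 − rB₀/P)/ln(1+r)⌉ = ⌈7.730⌉ = 8 payments; the last is $606.80.
Total paid = 7·$830.00 + $606.80 = $6,416.80.
Total interest = total paid − principal = $6,416.80 − $6,200.00 = $216.80.

$216.80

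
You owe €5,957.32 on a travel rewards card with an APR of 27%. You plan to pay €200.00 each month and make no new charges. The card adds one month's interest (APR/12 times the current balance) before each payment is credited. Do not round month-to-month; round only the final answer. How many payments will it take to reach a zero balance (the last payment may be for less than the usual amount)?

Monthly rate r = 27%/12 = 2.25% = 0.0225.
Recurrence: B ← B·(1+r) − €200.00.
Month 1: interest €134.04; balance after payment €5,891.36.
Month 2: interest €132.56; balance after payment €5,823.92.
Closed form: n = −ln(1 − rB₀/P)/ln(1+r) = −ln(0.3298)/ln(1.0225) ≈ 49.853, so the balance reaches zero during payment 50.

50 months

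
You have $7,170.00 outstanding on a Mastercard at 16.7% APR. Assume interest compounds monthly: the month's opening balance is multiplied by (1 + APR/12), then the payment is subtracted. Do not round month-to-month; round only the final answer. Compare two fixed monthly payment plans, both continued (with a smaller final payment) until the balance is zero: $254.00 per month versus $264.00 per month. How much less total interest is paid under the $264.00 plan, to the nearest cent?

$101.23

Monthly rate r = 16.7%/12 = 1.39167% = 0.0139167.
At $254.00/mo: n = ⌈−ln(1 − rB₀/P)/ln(1+r)⌉ = 37 payments (last $26.34); total interest = total paid − $7,170.00 = $2,000.34.
At $264.00/mo: 35 payments (last $93.11); total interest $1,899.11.
Interest saved = $2,000.34 − $1,899.11 = $101.23.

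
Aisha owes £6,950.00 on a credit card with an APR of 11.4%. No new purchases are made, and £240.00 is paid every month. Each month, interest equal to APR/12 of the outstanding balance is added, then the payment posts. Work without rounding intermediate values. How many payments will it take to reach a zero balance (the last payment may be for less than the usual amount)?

Monthly rate r = 11.4%/12 = 0.95% = 0.0095.
Recurrence: B ← B·(1+r) − £240.00.
Month 1: interest £66.02; balance after payment £6,776.02.
Month 2: interest £64.37; balance after payment £6,600.40.
Closed form: n = −ln(1 − rB₀/P)/ln(1+r) = −ln(0.7249)/ln(1.0095) ≈ 34.027, so the balance reaches zero during payment 35.

35 months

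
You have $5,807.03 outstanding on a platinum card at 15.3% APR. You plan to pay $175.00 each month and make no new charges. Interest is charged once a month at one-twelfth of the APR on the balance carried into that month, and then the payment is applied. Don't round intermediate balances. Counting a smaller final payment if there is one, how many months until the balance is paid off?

44 payments

Monthly rate r = 15.3%/12 = 1.275% = 0.01275.
Recurrence: B ← B·(1+r) − $175.00.
Month 1: interest $74.04; balance after payment $5,706.07.
Month 2: interest $72.75; balance after payment $5,603.82.
Closed form: n = −ln(1 − rB₀/P)/ln(1+r) = −ln(0.57692)/ln(1.01275) ≈ 43.416, so the balance reaches zero during payment 44.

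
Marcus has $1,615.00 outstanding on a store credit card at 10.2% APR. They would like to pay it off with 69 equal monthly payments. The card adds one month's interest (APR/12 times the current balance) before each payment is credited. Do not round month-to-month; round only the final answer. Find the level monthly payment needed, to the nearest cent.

Monthly rate r = 10.2%/12 = 0.85% = 0.0085.
Level-payment amortization: P = B₀·r / (1 − (1+r)^(−n)) = 1615.00·0.0085 / (1 − 1.0085^(−69)).
Denominator 1 − (1+r)^(−69) = 0.442348693.
P = 13.7275 / 0.442348693 ≈ 31.03.

$31.03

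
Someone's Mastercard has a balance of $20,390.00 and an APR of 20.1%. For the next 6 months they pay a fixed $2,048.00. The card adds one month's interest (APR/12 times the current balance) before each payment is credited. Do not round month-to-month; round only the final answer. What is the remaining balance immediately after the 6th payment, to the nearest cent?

Monthly rate r = 20.1%/12 = 1.675% = 0.01675.
Each month: B ← B·(1+r) − $2,048.00.
Month 1: interest $341.53; balance after payment $18,683.53.
Month 2: interest $312.95; balance after payment $16,948.48.
Month 3: interest $283.89; balance after payment $15,184.37.
Month 4: interest $254.34; balance after payment $13,390.71.
Month 5: interest $224.29; balance after payment $11,567.00.
Month 6: interest $193.75; balance after payment $9,712.75.

$9,712.75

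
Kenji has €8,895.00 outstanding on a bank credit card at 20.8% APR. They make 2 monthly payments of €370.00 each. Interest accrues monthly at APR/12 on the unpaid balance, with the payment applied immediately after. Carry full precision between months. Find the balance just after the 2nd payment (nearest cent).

Monthly rate r = 20.8%/12 = 1.73333% = 0.0173333.
Each month: B ← B·(1+r) − €370.00.
Month 1: interest €154.18; balance after payment €8,679.18.
Month 2: interest €150.44; balance after payment €8,459.62.

€8,459.62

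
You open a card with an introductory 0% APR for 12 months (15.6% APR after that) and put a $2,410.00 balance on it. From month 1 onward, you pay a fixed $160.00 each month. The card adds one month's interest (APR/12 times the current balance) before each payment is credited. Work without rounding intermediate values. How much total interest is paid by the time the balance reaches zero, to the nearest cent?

$13.39

Promo months 1–12 at r₀ = 0%/12 = 0; months 13+ at r₁ = 15.6%/12 = 0.013.
After month 12 (no interest yet): B = $2,410.00 − 12·$160.00 = $490.00.
Then at r₁ with $160.00/mo: n₂ = −ln(1 − r₁·B/P)/ln(1+r₁) ≈ 3.15 → 4 more payments.
Total paid = 15·$160.00 + $23.39 = $2,423.39; interest = $2,423.39 − $2,410.00 = $13.39.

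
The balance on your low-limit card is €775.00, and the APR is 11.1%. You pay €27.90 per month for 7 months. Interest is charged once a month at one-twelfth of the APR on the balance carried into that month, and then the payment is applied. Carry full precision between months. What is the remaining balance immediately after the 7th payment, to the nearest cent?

Monthly rate r = 11.1%/12 = 0.925% = 0.00925.
Each month: B ← B·(1+r) − €27.90.
Month 1: interest €7.17; balance after payment €754.27.
Month 2: interest €6.98; balance after payment €733.35.
Month 3: interest €6.78; balance after payment €712.23.
Month 4: interest €6.59; balance after payment €690.92.
Month 5: interest €6.39; balance after payment €669.41.
Month 6: interest €6.19; balance after payment €647.70.
Month 7: interest €5.99; balance after payment €625.79.

€625.79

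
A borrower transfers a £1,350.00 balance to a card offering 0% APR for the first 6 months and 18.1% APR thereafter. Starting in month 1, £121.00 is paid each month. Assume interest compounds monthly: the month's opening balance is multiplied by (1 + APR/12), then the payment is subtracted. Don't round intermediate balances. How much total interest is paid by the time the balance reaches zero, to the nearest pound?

£31

Promo months 1–6 at r₀ = 0%/12 = 0; months 7+ at r₁ = 18.1%/12 = 0.0150833.
After month 6 (no interest yet): B = £1,350.00 − 6·£121.00 = £624.00.
Then at r₁ with £121.00/mo: n₂ = −ln(1 − r₁·B/P)/ln(1+r₁) ≈ 5.41 → 6 more payments.
Total paid = 11·£121.00 + £49.71 = £1,380.71; interest = £1,380.71 − £1,350.00 = £30.71.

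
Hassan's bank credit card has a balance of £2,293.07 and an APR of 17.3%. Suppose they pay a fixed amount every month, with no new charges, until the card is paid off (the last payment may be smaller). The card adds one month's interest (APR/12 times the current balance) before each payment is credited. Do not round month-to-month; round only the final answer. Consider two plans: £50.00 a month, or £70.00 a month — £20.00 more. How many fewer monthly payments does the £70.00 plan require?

Monthly rate r = 17.3%/12 = 1.44167% = 0.0144167.
At £50.00/mo: n = ⌈−ln(1 − rB₀/P)/ln(1+r)⌉ = 76 payments (last £30.55); total interest = total paid − £2,293.07 = £1,487.48.
At £70.00/mo: 45 payments (last £45.85); total interest £832.78.
Payments saved = 76 − 45 = 31.

31 fewer payments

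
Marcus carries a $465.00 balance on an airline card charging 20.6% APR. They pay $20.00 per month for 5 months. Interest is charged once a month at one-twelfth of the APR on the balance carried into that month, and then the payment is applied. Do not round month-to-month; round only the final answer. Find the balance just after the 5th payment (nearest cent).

$402.81

Monthly rate r = 20.6%/12 = 1.71667% = 0.0171667.
Each month: B ← B·(1+r) − $20.00.
Month 1: interest $7.98; balance after payment $452.98.
Month 2: interest $7.78; balance after payment $440.76.
Month 3: interest $7.57; balance after payment $428.33.
Month 4: interest $7.35; balance after payment $415.68.
Month 5: interest $7.14; balance after payment $402.81.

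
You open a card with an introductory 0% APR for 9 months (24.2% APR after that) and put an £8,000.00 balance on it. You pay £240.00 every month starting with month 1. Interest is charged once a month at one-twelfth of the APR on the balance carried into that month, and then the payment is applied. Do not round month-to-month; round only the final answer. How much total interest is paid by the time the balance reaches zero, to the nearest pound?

£2,271

Promo months 1–9 at r₀ = 0%/12 = 0; months 10+ at r₁ = 24.2%/12 = 0.0201667.
After month 9 (no interest yet): B = £8,000.00 − 9·£240.00 = £5,840.00.
Then at r₁ with £240.00/mo: n₂ = −ln(1 − r₁·B/P)/ln(1+r₁) ≈ 33.80 → 34 more payments.
Total paid = 42·£240.00 + £191.31 = £10,271.31; interest = £10,271.31 − £8,000.00 = £2,271.31.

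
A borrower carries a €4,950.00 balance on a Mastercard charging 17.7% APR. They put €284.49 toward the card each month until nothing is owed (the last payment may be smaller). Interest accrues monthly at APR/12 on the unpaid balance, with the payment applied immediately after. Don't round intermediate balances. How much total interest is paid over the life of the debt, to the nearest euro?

Monthly rate r = 17.7%/12 = 1.475% = 0.01475.
Payoff takes n = ⌈−ln(1 − rB₀/P)/ln(1+r)⌉ = ⌈20.255⌉ = 21 payments; the last is €72.94.
Total paid = 20·€284.49 + €72.94 = €5,762.74.
Total interest = total paid − principal = €5,762.74 − €4,950.00 = €812.74.

€813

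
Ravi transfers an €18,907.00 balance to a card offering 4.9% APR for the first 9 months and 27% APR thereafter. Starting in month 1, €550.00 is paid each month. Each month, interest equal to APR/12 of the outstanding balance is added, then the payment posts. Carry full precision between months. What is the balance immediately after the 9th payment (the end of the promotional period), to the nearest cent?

€14,581.66

Promo months 1–9 at r₀ = 4.9%/12 = 0.00408333; months 10+ at r₁ = 27%/12 = 0.0225.
After month 9: iterate B ← B·(1+r₀) − €550.00 for 9 months → €14,581.66.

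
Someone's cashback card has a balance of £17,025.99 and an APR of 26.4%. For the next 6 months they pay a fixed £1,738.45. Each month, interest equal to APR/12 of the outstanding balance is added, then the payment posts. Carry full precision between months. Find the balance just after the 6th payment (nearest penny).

Monthly rate r = 26.4%/12 = 2.2% = 0.022.
Each month: B ← B·(1+r) − £1,738.45.
Month 1: interest £374.57; balance after payment £15,662.11.
Month 2: interest £344.57; balance after payment £14,268.23.
Month 3: interest £313.90; balance after payment £12,843.68.
Month 4: interest £282.56; balance after payment £11,387.79.
Month 5: interest £250.53; balance after payment £9,899.87.
Month 6: interest £217.80; balance after payment £8,379.22.

£8,379.22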